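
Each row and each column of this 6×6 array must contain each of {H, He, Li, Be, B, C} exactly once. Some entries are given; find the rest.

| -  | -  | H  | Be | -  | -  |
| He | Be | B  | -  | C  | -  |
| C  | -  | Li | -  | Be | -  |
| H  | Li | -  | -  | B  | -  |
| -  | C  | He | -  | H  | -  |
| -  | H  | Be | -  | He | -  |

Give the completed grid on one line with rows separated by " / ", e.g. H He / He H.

B He H Be Li C / He Be B Li C H / C B Li H Be He / H Li C He B Be / Be C He B H Li / Li H Be C He B

Cell (r1,c5): row 1 has {H,Be}; column 5 has {H,He,Be,B,C} → Li.
Cell (r4,c3): row 4 has {H,Li,B}; column 3 has {H,He,Li,Be,B} → C.
Cell (r4,c4): row 4 has {H,Li,B,C}; column 4 has {Be} → He.
Cell (r4,c6): row 4 has {H,He,Li,B,C}; column 6 is empty so far → Be.
Cell (r1,c1): row 1 has {H,Li,Be}; column 1 has {H,He,C} → B.
Cell (r1,c2): row 1 has {H,Li,Be,B}; column 2 has {H,Li,Be,C} → He.
Cell (r1,c6): row 1 has {H,He,Li,Be,B}; column 6 has {Be} → C.
Cell (r3,c2): row 3 has {Li,Be,C}; column 2 has {H,He,Li,Be,C} → B.
Cell (r3,c4): row 3 has {Li,Be,B,C}; column 4 has {He,Be} → H.
Cell (r3,c6): row 3 has {H,Li,Be,B,C}; column 6 has {Be,C} → He.
Cell (r6,c1): row 6 has {H,He,Be}; column 1 has {H,He,B,C} → Li.
Cell (r6,c6): row 6 has {H,He,Li,Be}; column 6 has {He,Be,C} → B.
Cell (r2,c4): row 2 has {He,Be,B,C}; column 4 has {H,He,Be} → Li.
Cell (r2,c6): row 2 has {He,Li,Be,B,C}; column 6 has {He,Be,B,C} → H.
Cell (r5,c1): row 5 has {H,He,C}; column 1 has {H,He,Li,B,C} → Be.
Cell (r5,c4): row 5 has {H,He,Be,C}; column 4 has {H,He,Li,Be} → B.
Cell (r5,c6): row 5 has {H,He,Be,B,C}; column 6 has {H,He,Be,B,C} → Li.
Cell (r6,c4): row 6 has {H,He,Li,Be,B}; column 4 has {H,He,Li,Be,B} → C.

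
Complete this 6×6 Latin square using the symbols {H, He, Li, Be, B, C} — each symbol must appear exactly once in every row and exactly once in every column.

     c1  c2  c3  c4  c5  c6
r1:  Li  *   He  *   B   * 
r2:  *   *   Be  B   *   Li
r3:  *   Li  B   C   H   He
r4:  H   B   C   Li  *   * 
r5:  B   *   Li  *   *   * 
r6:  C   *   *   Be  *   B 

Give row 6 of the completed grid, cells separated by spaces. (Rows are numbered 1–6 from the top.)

C He H Be Li B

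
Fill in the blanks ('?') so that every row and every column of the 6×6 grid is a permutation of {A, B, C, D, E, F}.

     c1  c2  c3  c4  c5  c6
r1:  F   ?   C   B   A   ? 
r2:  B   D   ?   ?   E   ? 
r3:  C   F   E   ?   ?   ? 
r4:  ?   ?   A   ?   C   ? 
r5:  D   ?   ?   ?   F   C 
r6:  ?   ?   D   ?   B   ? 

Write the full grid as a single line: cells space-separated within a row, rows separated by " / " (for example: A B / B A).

(r1,c2) = E
(r1,c6) = D
(r2,c3) = F
(r2,c6) = A
(r3,c5) = D
(r3,c6) = B
(r4,c1) = E
(r4,c2) = B
(r4,c6) = F
(r5,c2) = A
(r5,c3) = B
(r5,c4) = E
(r6,c1) = A
(r6,c2) = C
(r6,c4) = F
(r6,c6) = E
(r2,c4) = C
(r3,c4) = A
(r4,c4) = D

F E C B A D / B D F C E A / C F E A D B / E B A D C F / D A B E F C / A C D F B E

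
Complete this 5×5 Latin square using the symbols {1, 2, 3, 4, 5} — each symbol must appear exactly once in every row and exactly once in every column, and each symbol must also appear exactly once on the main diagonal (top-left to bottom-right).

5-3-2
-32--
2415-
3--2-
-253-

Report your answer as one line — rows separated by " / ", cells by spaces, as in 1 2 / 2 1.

Cell (r1,c2): row 1 has {2,3,5}; column 2 has {2,3,4} → 1.
Cell (r1,c4): row 1 has {1,2,3,5}; column 4 has {2,3,5} → 4.
Cell (r2,c4): row 2 has {2,3}; column 4 has {2,3,4,5} → 1.
Cell (r3,c5): row 3 has {1,2,4,5}; column 5 has {2} → 3.
Cell (r4,c2): row 4 has {2,3}; column 2 has {1,2,3,4} → 5.
Cell (r4,c3): row 4 has {2,3,5}; column 3 has {1,2,3,5} → 4.
Cell (r4,c5): row 4 has {2,3,4,5}; column 5 has {2,3} → 1.
Cell (r5,c5): row 5 has {2,3,5}; column 5 has {1,2,3}; the diagonal has {1,2,3,5} → 4.
Cell (r2,c1): row 2 has {1,2,3}; column 1 has {2,3,5} → 4.
Cell (r2,c5): row 2 has {1,2,3,4}; column 5 has {1,2,3,4} → 5.
Cell (r5,c1): row 5 has {2,3,4,5}; column 1 has {2,3,4,5} → 1.

5 1 3 4 2 / 4 3 2 1 5 / 2 4 1 5 3 / 3 5 4 2 1 / 1 2 5 3 4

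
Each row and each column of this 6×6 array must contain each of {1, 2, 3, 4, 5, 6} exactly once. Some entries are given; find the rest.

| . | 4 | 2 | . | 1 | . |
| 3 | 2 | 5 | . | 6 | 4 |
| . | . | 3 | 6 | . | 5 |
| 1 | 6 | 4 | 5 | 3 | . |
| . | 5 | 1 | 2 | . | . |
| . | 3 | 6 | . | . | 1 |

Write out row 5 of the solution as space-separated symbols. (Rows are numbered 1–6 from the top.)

(r1,c4) = 3
(r1,c6) = 6
(r2,c4) = 1
(r3,c2) = 1
(r4,c6) = 2
(r5,c5) = 4
(r5,c6) = 3
(r6,c4) = 4
(r1,c1) = 5
(r3,c5) = 2
(r5,c1) = 6

6 5 1 2 4 3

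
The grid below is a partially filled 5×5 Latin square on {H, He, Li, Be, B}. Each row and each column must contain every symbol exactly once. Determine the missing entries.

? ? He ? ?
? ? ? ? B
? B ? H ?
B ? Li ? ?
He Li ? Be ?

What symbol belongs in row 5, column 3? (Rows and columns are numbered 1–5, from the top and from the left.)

(r3,c3) = Be
(r4,c4) = He
(r5,c5) = H
(r2,c3) = H
(r2,c4) = Li
(r3,c1) = Li
(r3,c5) = He
(r4,c5) = Be
(r5,c3) = B

B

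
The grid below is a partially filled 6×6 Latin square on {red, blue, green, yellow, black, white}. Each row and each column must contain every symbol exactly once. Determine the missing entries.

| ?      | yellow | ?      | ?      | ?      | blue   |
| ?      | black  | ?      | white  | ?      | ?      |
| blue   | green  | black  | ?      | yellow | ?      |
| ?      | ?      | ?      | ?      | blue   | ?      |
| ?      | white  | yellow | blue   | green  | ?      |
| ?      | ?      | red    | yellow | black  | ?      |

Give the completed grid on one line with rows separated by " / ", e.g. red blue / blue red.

red yellow green black white blue / green black blue white red yellow / blue green black red yellow white / yellow red white green blue black / black white yellow blue green red / white blue red yellow black green

(r2,c5): row 2 has {black,white}; column 5 has {blue,green,yellow,black}, so it must be red.
(r3,c4): row 3 has {blue,green,yellow,black}; column 4 has {blue,yellow,white}, so it must be red.
(r3,c6): row 3 has {red,blue,green,yellow,black}; column 6 has {blue}, so it must be white.
(r4,c2): row 4 has {blue}; column 2 has {green,yellow,black,white}, so it must be red.
(r6,c2): row 6 has {red,yellow,black}; column 2 has {red,green,yellow,black,white}, so it must be blue.
(r6,c6): row 6 has {red,blue,yellow,black}; column 6 has {blue,white}, so it must be green.
(r1,c5): row 1 has {blue,yellow}; column 5 has {red,blue,green,yellow,black}, so it must be white.
(r2,c6): row 2 has {red,black,white}; column 6 has {blue,green,white}, so it must be yellow.
(r4,c6): row 4 has {red,blue}; column 6 has {blue,green,yellow,white}, so it must be black.
(r5,c6): row 5 has {blue,green,yellow,white}; column 6 has {blue,green,yellow,black,white}, so it must be red.
(r6,c1): row 6 has {red,blue,green,yellow,black}; column 1 has {blue}, so it must be white.
(r1,c3): row 1 has {blue,yellow,white}; column 3 has {red,yellow,black}, so it must be green.
(r1,c4): row 1 has {blue,green,yellow,white}; column 4 has {red,blue,yellow,white}, so it must be black.
(r2,c1): row 2 has {red,yellow,black,white}; column 1 has {blue,white}, so it must be green.
(r2,c3): row 2 has {red,green,yellow,black,white}; column 3 has {red,green,yellow,black}, so it must be blue.
(r4,c1): row 4 has {red,blue,black}; column 1 has {blue,green,white}, so it must be yellow.
(r4,c3): row 4 has {red,blue,yellow,black}; column 3 has {red,blue,green,yellow,black}, so it must be white.
(r4,c4): row 4 has {red,blue,yellow,black,white}; column 4 has {red,blue,yellow,black,white}, so it must be green.
(r5,c1): row 5 has {red,blue,green,yellow,white}; column 1 has {blue,green,yellow,white}, so it must be black.
(r1,c1): row 1 has {blue,green,yellow,black,white}; column 1 has {blue,green,yellow,black,white}, so it must be red.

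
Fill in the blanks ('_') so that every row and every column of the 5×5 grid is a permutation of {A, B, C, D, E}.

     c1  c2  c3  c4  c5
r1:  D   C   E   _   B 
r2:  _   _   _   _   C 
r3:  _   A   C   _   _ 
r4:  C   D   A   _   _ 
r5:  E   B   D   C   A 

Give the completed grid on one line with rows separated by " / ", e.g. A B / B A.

D C E A B / A E B D C / B A C E D / C D A B E / E B D C A

(r1,c4) = A
(r2,c2) = E
(r2,c3) = B
(r2,c4) = D
(r3,c1) = B
(r3,c4) = E
(r3,c5) = D
(r4,c4) = B
(r4,c5) = E
(r2,c1) = A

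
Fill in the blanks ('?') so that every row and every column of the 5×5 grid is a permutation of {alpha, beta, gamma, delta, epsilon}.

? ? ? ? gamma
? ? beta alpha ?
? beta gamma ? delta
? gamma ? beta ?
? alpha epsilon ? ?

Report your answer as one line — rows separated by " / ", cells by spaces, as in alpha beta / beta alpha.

row 2 has {alpha,beta}; column 5 has {gamma,delta} — only epsilon is left for (r2,c5).
row 3 has {beta,gamma,delta}; column 4 has {alpha,beta} — only epsilon is left for (r3,c4).
row 4 has {beta,gamma}; column 5 has {gamma,delta,epsilon} — only alpha is left for (r4,c5).
row 5 has {alpha,epsilon}; column 5 has {alpha,gamma,delta,epsilon} — only beta is left for (r5,c5).
row 1 has {gamma}; column 4 has {alpha,beta,epsilon} — only delta is left for (r1,c4).
row 2 has {alpha,beta,epsilon}; column 2 has {alpha,beta,gamma} — only delta is left for (r2,c2).
row 3 has {beta,gamma,delta,epsilon}; column 1 is empty so far — only alpha is left for (r3,c1).
row 4 has {alpha,beta,gamma}; column 3 has {beta,gamma,epsilon} — only delta is left for (r4,c3).
row 5 has {alpha,beta,epsilon}; column 4 has {alpha,beta,delta,epsilon} — only gamma is left for (r5,c4).
row 1 has {gamma,delta}; column 2 has {alpha,beta,gamma,delta} — only epsilon is left for (r1,c2).
row 1 has {gamma,delta,epsilon}; column 3 has {beta,gamma,delta,epsilon} — only alpha is left for (r1,c3).
row 2 has {alpha,beta,delta,epsilon}; column 1 has {alpha} — only gamma is left for (r2,c1).
row 4 has {alpha,beta,gamma,delta}; column 1 has {alpha,gamma} — only epsilon is left for (r4,c1).
row 5 has {alpha,beta,gamma,epsilon}; column 1 has {alpha,gamma,epsilon} — only delta is left for (r5,c1).
row 1 has {alpha,gamma,delta,epsilon}; column 1 has {alpha,gamma,delta,epsilon} — only beta is left for (r1,c1).

beta epsilon alpha delta gamma / gamma delta beta alpha epsilon / alpha beta gamma epsilon delta / epsilon gamma delta beta alpha / delta alpha epsilon gamma beta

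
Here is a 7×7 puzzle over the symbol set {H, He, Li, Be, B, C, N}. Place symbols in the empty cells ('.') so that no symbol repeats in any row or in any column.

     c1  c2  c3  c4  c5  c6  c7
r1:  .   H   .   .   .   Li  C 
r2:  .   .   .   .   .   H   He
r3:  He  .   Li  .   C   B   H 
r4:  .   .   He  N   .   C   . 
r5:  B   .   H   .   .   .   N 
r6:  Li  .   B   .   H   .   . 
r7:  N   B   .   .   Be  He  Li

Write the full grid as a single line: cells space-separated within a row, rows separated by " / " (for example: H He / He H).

Be H N He B Li C / C Li Be B N H He / He N Li Be C B H / H Be He N Li C B / B C H Li He Be N / Li He B C H N Be / N B C H Be He Li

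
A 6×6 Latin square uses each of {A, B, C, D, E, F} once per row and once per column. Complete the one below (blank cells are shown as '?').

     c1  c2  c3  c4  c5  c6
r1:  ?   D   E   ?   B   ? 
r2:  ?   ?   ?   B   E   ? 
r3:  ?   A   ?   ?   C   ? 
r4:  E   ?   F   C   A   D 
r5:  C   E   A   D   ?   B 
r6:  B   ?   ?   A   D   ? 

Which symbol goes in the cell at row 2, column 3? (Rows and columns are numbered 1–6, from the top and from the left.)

D

(r1,c4): row 1 has {B,D,E}; column 4 has {A,B,C,D}, so it must be F.
(r3,c4): row 3 has {A,C}; column 4 has {A,B,C,D,F}, so it must be E.
(r3,c6): row 3 has {A,C,E}; column 6 has {B,D}, so it must be F.
(r4,c2): row 4 has {A,C,D,E,F}; column 2 has {A,D,E}, so it must be B.
(r5,c5): row 5 has {A,B,C,D,E}; column 5 has {A,B,C,D,E}, so it must be F.
(r6,c3): row 6 has {A,B,D}; column 3 has {A,E,F}, so it must be C.
(r6,c6): row 6 has {A,B,C,D}; column 6 has {B,D,F}, so it must be E.
(r1,c1): row 1 has {B,D,E,F}; column 1 has {B,C,E}, so it must be A.
(r1,c6): row 1 has {A,B,D,E,F}; column 6 has {B,D,E,F}, so it must be C.
(r2,c3): row 2 has {B,E}; column 3 has {A,C,E,F}, so it must be D.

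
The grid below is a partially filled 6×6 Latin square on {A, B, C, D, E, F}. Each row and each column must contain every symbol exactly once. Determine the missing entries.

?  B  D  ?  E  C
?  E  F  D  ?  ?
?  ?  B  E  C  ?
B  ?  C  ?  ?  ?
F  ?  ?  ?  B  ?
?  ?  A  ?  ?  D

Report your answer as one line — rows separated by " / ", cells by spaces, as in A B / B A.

A B D F E C / C E F D A B / D A B E C F / B F C A D E / F D E C B A / E C A B F D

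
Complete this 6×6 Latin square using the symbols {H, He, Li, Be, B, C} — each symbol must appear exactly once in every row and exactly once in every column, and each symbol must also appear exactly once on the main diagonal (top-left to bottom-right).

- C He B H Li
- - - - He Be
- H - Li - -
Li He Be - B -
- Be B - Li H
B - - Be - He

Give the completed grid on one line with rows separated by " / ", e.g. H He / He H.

Be C He B H Li / H B Li C He Be / He H C Li Be B / Li He Be H B C / C Be B He Li H / B Li H Be C He

(r1,c1) = Be
(r2,c2) = B
(r3,c3) = C
(r3,c5) = Be
(r3,c6) = B
(r4,c4) = H
(r4,c6) = C
(r6,c2) = Li
(r6,c3) = H
(r6,c5) = C
(r2,c3) = Li
(r2,c4) = C
(r3,c1) = He
(r5,c1) = C
(r5,c4) = He
(r2,c1) = H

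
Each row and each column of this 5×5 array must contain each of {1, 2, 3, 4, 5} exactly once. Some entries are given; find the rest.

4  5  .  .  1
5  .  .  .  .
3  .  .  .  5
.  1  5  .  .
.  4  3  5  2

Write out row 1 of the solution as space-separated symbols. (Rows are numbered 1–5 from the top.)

4 5 2 3 1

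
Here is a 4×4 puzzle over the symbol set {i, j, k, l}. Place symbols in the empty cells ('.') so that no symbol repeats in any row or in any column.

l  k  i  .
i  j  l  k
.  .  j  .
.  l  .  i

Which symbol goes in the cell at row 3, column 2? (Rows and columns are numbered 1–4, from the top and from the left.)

Cell (r1,c4): row 1 has {i,k,l}; column 4 has {i,k} → j.
Cell (r3,c1): row 3 has {j}; column 1 has {i,l} → k.
Cell (r3,c2): row 3 has {j,k}; column 2 has {j,k,l} → i.

i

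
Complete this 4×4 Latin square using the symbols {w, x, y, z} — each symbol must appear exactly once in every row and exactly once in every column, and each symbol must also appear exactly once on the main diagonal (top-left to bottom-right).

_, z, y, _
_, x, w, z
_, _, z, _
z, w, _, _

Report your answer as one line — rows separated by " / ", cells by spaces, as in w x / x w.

w z y x / y x w z / x y z w / z w x y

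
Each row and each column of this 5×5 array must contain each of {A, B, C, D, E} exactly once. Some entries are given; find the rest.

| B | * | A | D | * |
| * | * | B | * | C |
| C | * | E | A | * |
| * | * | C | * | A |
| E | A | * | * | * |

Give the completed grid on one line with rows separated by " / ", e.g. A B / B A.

(r1,c5): row 1 has {A,B,D}; column 5 has {A,C}, so it must be E.
(r2,c4): row 2 has {B,C}; column 4 has {A,D}, so it must be E.
(r4,c1): row 4 has {A,C}; column 1 has {B,C,E}, so it must be D.
(r4,c4): row 4 has {A,C,D}; column 4 has {A,D,E}, so it must be B.
(r5,c3): row 5 has {A,E}; column 3 has {A,B,C,E}, so it must be D.
(r5,c4): row 5 has {A,D,E}; column 4 has {A,B,D,E}, so it must be C.
(r5,c5): row 5 has {A,C,D,E}; column 5 has {A,C,E}, so it must be B.
(r1,c2): row 1 has {A,B,D,E}; column 2 has {A}, so it must be C.
(r2,c1): row 2 has {B,C,E}; column 1 has {B,C,D,E}, so it must be A.
(r2,c2): row 2 has {A,B,C,E}; column 2 has {A,C}, so it must be D.
(r3,c2): row 3 has {A,C,E}; column 2 has {A,C,D}, so it must be B.
(r3,c5): row 3 has {A,B,C,E}; column 5 has {A,B,C,E}, so it must be D.
(r4,c2): row 4 has {A,B,C,D}; column 2 has {A,B,C,D}, so it must be E.

B C A D E / A D B E C / C B E A D / D E C B A / E A D C B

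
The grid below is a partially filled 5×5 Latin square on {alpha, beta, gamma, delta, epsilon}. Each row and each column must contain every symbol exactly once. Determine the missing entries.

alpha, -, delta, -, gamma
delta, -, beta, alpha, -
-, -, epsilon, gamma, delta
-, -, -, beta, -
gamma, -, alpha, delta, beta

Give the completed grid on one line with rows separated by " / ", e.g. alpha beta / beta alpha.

(r1,c4): row 1 has {alpha,gamma,delta}; column 4 has {alpha,beta,gamma,delta}, so it must be epsilon.
(r2,c5): row 2 has {alpha,beta,delta}; column 5 has {beta,gamma,delta}, so it must be epsilon.
(r3,c1): row 3 has {gamma,delta,epsilon}; column 1 has {alpha,gamma,delta}, so it must be beta.
(r3,c2): row 3 has {beta,gamma,delta,epsilon}; column 2 is empty so far, so it must be alpha.
(r4,c1): row 4 has {beta}; column 1 has {alpha,beta,gamma,delta}, so it must be epsilon.
(r4,c3): row 4 has {beta,epsilon}; column 3 has {alpha,beta,delta,epsilon}, so it must be gamma.
(r4,c5): row 4 has {beta,gamma,epsilon}; column 5 has {beta,gamma,delta,epsilon}, so it must be alpha.
(r5,c2): row 5 has {alpha,beta,gamma,delta}; column 2 has {alpha}, so it must be epsilon.
(r1,c2): row 1 has {alpha,gamma,delta,epsilon}; column 2 has {alpha,epsilon}, so it must be beta.
(r2,c2): row 2 has {alpha,beta,delta,epsilon}; column 2 has {alpha,beta,epsilon}, so it must be gamma.
(r4,c2): row 4 has {alpha,beta,gamma,epsilon}; column 2 has {alpha,beta,gamma,epsilon}, so it must be delta.

alpha beta delta epsilon gamma / delta gamma beta alpha epsilon / beta alpha epsilon gamma delta / epsilon delta gamma beta alpha / gamma epsilon alpha delta beta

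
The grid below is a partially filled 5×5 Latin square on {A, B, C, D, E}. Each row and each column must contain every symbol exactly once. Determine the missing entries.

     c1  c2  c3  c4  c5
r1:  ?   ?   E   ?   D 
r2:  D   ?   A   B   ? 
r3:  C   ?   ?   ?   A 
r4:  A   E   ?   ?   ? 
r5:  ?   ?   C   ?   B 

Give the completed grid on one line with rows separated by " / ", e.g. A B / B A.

(r1,c1) = B
(r2,c2) = C
(r2,c5) = E
(r4,c5) = C
(r5,c1) = E
(r1,c2) = A
(r1,c4) = C
(r4,c4) = D
(r5,c2) = D
(r5,c4) = A
(r3,c2) = B
(r3,c3) = D
(r3,c4) = E
(r4,c3) = B

B A E C D / D C A B E / C B D E A / A E B D C / E D C A B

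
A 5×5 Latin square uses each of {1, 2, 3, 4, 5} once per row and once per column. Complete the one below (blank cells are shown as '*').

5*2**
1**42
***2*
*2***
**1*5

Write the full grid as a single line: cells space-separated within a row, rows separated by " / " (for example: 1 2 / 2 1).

Cell (r5,c4): row 5 has {1,5}; column 4 has {2,4} → 3.
Cell (r1,c4): row 1 has {2,5}; column 4 has {2,3,4} → 1.
Cell (r4,c4): row 4 has {2}; column 4 has {1,2,3,4} → 5.
Cell (r5,c2): row 5 has {1,3,5}; column 2 has {2} → 4.
Cell (r1,c2): row 1 has {1,2,5}; column 2 has {2,4} → 3.
Cell (r1,c5): row 1 has {1,2,3,5}; column 5 has {2,5} → 4.
Cell (r2,c2): row 2 has {1,2,4}; column 2 has {2,3,4} → 5.
Cell (r2,c3): row 2 has {1,2,4,5}; column 3 has {1,2} → 3.
Cell (r3,c2): row 3 has {2}; column 2 has {2,3,4,5} → 1.
Cell (r3,c5): row 3 has {1,2}; column 5 has {2,4,5} → 3.
Cell (r4,c3): row 4 has {2,5}; column 3 has {1,2,3} → 4.
Cell (r4,c5): row 4 has {2,4,5}; column 5 has {2,3,4,5} → 1.
Cell (r5,c1): row 5 has {1,3,4,5}; column 1 has {1,5} → 2.
Cell (r3,c1): row 3 has {1,2,3}; column 1 has {1,2,5} → 4.
Cell (r3,c3): row 3 has {1,2,3,4}; column 3 has {1,2,3,4} → 5.
Cell (r4,c1): row 4 has {1,2,4,5}; column 1 has {1,2,4,5} → 3.

5 3 2 1 4 / 1 5 3 4 2 / 4 1 5 2 3 / 3 2 4 5 1 / 2 4 1 3 5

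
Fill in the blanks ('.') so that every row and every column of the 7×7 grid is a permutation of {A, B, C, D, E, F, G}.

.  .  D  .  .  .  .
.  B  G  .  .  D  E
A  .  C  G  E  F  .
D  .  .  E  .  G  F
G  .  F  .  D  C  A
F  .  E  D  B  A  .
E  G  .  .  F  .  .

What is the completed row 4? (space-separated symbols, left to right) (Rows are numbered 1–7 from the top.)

D A B E C G F

(r2,c1) = C
(r2,c5) = A
(r3,c2) = D
(r3,c7) = B
(r4,c5) = C
(r5,c2) = E
(r5,c4) = B
(r6,c2) = C
(r6,c7) = G
(r7,c6) = B
(r1,c1) = B
(r1,c5) = G
(r1,c6) = E
(r1,c7) = C
(r2,c4) = F
(r4,c2) = A
(r4,c3) = B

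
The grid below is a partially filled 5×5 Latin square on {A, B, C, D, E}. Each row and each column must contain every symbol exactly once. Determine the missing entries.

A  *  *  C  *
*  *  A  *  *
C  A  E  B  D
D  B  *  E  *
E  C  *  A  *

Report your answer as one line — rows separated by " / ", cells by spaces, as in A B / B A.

A D B C E / B E A D C / C A E B D / D B C E A / E C D A B

At row 2, column 1: row 2 has {A}; column 1 has {A,C,D,E}; that leaves B.
At row 2, column 4: row 2 has {A,B}; column 4 has {A,B,C,E}; that leaves D.
At row 4, column 3: row 4 has {B,D,E}; column 3 has {A,E}; that leaves C.
At row 4, column 5: row 4 has {B,C,D,E}; column 5 has {D}; that leaves A.
At row 5, column 5: row 5 has {A,C,E}; column 5 has {A,D}; that leaves B.
At row 1, column 5: row 1 has {A,C}; column 5 has {A,B,D}; that leaves E.
At row 2, column 2: row 2 has {A,B,D}; column 2 has {A,B,C}; that leaves E.
At row 2, column 5: row 2 has {A,B,D,E}; column 5 has {A,B,D,E}; that leaves C.
At row 5, column 3: row 5 has {A,B,C,E}; column 3 has {A,C,E}; that leaves D.
At row 1, column 2: row 1 has {A,C,E}; column 2 has {A,B,C,E}; that leaves D.
At row 1, column 3: row 1 has {A,C,D,E}; column 3 has {A,C,D,E}; that leaves B.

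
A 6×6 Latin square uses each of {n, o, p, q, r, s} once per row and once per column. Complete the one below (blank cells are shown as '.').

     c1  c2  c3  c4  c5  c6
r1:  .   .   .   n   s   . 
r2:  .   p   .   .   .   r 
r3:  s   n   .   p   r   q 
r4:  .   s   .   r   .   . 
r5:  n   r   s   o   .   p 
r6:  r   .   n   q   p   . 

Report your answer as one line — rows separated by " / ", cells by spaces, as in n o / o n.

Cell (r1,c6): row 1 has {n,s}; column 6 has {p,q,r} → o.
Cell (r2,c4): row 2 has {p,r}; column 4 has {n,o,p,q,r} → s.
Cell (r3,c3): row 3 has {n,p,q,r,s}; column 3 has {n,s} → o.
Cell (r4,c6): row 4 has {r,s}; column 6 has {o,p,q,r} → n.
Cell (r5,c5): row 5 has {n,o,p,r,s}; column 5 has {p,r,s} → q.
Cell (r6,c2): row 6 has {n,p,q,r}; column 2 has {n,p,r,s} → o.
Cell (r6,c6): row 6 has {n,o,p,q,r}; column 6 has {n,o,p,q,r} → s.
Cell (r1,c2): row 1 has {n,o,s}; column 2 has {n,o,p,r,s} → q.
Cell (r2,c3): row 2 has {p,r,s}; column 3 has {n,o,s} → q.
Cell (r4,c3): row 4 has {n,r,s}; column 3 has {n,o,q,s} → p.
Cell (r4,c5): row 4 has {n,p,r,s}; column 5 has {p,q,r,s} → o.
Cell (r1,c1): row 1 has {n,o,q,s}; column 1 has {n,r,s} → p.
Cell (r1,c3): row 1 has {n,o,p,q,s}; column 3 has {n,o,p,q,s} → r.
Cell (r2,c1): row 2 has {p,q,r,s}; column 1 has {n,p,r,s} → o.
Cell (r2,c5): row 2 has {o,p,q,r,s}; column 5 has {o,p,q,r,s} → n.
Cell (r4,c1): row 4 has {n,o,p,r,s}; column 1 has {n,o,p,r,s} → q.

p q r n s o / o p q s n r / s n o p r q / q s p r o n / n r s o q p / r o n q p s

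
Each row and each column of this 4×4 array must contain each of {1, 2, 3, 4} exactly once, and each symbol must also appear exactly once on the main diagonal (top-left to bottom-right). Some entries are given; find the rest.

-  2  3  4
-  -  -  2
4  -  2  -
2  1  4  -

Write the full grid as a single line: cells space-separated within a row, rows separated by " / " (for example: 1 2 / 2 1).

1 2 3 4 / 3 4 1 2 / 4 3 2 1 / 2 1 4 3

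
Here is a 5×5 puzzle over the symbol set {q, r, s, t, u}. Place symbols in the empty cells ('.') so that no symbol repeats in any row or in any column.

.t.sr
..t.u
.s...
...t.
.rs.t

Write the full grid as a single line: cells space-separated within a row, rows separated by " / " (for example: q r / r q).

(r2,c2) = q
(r2,c4) = r
(r3,c5) = q
(r4,c2) = u
(r4,c5) = s
(r2,c1) = s
(r3,c4) = u
(r5,c4) = q
(r3,c3) = r
(r4,c3) = q
(r5,c1) = u
(r1,c1) = q
(r1,c3) = u
(r3,c1) = t
(r4,c1) = r

q t u s r / s q t r u / t s r u q / r u q t s / u r s q t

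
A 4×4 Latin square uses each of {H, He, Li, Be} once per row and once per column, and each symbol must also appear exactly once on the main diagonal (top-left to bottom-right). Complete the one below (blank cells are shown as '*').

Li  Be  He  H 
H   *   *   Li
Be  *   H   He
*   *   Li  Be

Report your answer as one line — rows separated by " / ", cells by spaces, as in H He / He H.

Li Be He H / H He Be Li / Be Li H He / He H Li Be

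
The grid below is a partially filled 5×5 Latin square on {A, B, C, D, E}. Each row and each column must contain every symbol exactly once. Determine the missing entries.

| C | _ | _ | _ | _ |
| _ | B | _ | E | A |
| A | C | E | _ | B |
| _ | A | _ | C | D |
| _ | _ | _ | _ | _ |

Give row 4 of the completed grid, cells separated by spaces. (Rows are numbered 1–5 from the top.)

E A B C D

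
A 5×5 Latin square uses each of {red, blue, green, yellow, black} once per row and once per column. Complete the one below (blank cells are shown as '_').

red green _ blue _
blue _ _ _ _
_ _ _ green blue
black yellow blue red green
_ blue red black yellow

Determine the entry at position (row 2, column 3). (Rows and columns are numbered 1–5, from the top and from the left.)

row 1 has {red,blue,green}; column 5 has {blue,green,yellow} — only black is left for (r1,c5).
row 2 has {blue}; column 4 has {red,blue,green,black} — only yellow is left for (r2,c4).
row 2 has {blue,yellow}; column 5 has {blue,green,yellow,black} — only red is left for (r2,c5).
row 3 has {blue,green}; column 1 has {red,blue,black} — only yellow is left for (r3,c1).
row 3 has {blue,green,yellow}; column 3 has {red,blue} — only black is left for (r3,c3).
row 5 has {red,blue,yellow,black}; column 1 has {red,blue,yellow,black} — only green is left for (r5,c1).
row 1 has {red,blue,green,black}; column 3 has {red,blue,black} — only yellow is left for (r1,c3).
row 2 has {red,blue,yellow}; column 2 has {blue,green,yellow} — only black is left for (r2,c2).
row 2 has {red,blue,yellow,black}; column 3 has {red,blue,yellow,black} — only green is left for (r2,c3).

green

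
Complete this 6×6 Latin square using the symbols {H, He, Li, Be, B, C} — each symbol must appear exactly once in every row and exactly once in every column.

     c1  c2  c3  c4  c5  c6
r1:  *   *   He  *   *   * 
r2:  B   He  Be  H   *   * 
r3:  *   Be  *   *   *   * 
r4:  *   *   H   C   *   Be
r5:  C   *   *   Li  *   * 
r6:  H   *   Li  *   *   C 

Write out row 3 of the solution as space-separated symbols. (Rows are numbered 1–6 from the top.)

Li Be C He H B

(r2,c6) = Li
(r5,c3) = B
(r6,c2) = B
(r2,c5) = C
(r3,c3) = C
(r4,c2) = Li
(r5,c2) = H
(r5,c6) = He
(r1,c2) = C
(r4,c1) = He
(r4,c5) = B
(r5,c5) = Be
(r6,c5) = He
(r3,c1) = Li
(r3,c5) = H
(r3,c6) = B
(r6,c4) = Be
(r1,c1) = Be
(r1,c4) = B
(r1,c5) = Li
(r1,c6) = H
(r3,c4) = He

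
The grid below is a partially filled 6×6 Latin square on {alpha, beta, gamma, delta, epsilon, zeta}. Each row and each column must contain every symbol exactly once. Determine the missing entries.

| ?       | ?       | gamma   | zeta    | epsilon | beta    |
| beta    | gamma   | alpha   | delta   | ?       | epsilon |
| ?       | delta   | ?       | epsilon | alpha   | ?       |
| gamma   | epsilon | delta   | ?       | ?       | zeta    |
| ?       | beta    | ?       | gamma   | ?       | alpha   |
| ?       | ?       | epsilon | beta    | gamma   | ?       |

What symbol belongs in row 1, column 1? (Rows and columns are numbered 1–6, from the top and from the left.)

(r1,c2) = alpha
(r2,c5) = zeta
(r3,c1) = zeta
(r3,c3) = beta
(r3,c6) = gamma
(r4,c4) = alpha
(r4,c5) = beta
(r5,c3) = zeta
(r5,c5) = delta
(r6,c2) = zeta
(r6,c6) = delta
(r1,c1) = delta

delta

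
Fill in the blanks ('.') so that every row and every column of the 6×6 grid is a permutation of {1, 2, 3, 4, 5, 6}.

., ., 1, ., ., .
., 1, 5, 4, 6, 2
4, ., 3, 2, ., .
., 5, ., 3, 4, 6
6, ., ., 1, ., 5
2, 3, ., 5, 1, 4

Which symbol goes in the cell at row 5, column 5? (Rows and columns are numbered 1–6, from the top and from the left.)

3

(r1,c4): row 1 has {1}; column 4 has {1,2,3,4,5}, so it must be 6.
(r1,c6): row 1 has {1,6}; column 6 has {2,4,5,6}, so it must be 3.
(r2,c1): row 2 has {1,2,4,5,6}; column 1 has {2,4,6}, so it must be 3.
(r3,c2): row 3 has {2,3,4}; column 2 has {1,3,5}, so it must be 6.
(r3,c5): row 3 has {2,3,4,6}; column 5 has {1,4,6}, so it must be 5.
(r3,c6): row 3 has {2,3,4,5,6}; column 6 has {2,3,4,5,6}, so it must be 1.
(r4,c1): row 4 has {3,4,5,6}; column 1 has {2,3,4,6}, so it must be 1.
(r4,c3): row 4 has {1,3,4,5,6}; column 3 has {1,3,5}, so it must be 2.
(r5,c3): row 5 has {1,5,6}; column 3 has {1,2,3,5}, so it must be 4.
(r6,c3): row 6 has {1,2,3,4,5}; column 3 has {1,2,3,4,5}, so it must be 6.
(r1,c1): row 1 has {1,3,6}; column 1 has {1,2,3,4,6}, so it must be 5.
(r1,c5): row 1 has {1,3,5,6}; column 5 has {1,4,5,6}, so it must be 2.
(r5,c2): row 5 has {1,4,5,6}; column 2 has {1,3,5,6}, so it must be 2.
(r5,c5): row 5 has {1,2,4,5,6}; column 5 has {1,2,4,5,6}, so it must be 3.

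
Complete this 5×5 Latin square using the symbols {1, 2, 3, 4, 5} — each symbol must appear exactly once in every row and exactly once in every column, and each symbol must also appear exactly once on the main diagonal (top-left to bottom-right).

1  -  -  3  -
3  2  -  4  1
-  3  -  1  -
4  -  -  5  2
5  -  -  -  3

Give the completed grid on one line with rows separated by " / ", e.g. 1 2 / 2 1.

1 5 2 3 4 / 3 2 5 4 1 / 2 3 4 1 5 / 4 1 3 5 2 / 5 4 1 2 3

(r2,c3): row 2 has {1,2,3,4}; column 3 is empty so far, so it must be 5.
(r3,c1): row 3 has {1,3}; column 1 has {1,3,4,5}, so it must be 2.
(r3,c3): row 3 has {1,2,3}; column 3 has {5}; the diagonal has {1,2,3,5}, so it must be 4.
(r3,c5): row 3 has {1,2,3,4}; column 5 has {1,2,3}, so it must be 5.
(r4,c2): row 4 has {2,4,5}; column 2 has {2,3}, so it must be 1.
(r4,c3): row 4 has {1,2,4,5}; column 3 has {4,5}, so it must be 3.
(r5,c2): row 5 has {3,5}; column 2 has {1,2,3}, so it must be 4.
(r5,c4): row 5 has {3,4,5}; column 4 has {1,3,4,5}, so it must be 2.
(r1,c2): row 1 has {1,3}; column 2 has {1,2,3,4}, so it must be 5.
(r1,c3): row 1 has {1,3,5}; column 3 has {3,4,5}, so it must be 2.
(r1,c5): row 1 has {1,2,3,5}; column 5 has {1,2,3,5}, so it must be 4.
(r5,c3): row 5 has {2,3,4,5}; column 3 has {2,3,4,5}, so it must be 1.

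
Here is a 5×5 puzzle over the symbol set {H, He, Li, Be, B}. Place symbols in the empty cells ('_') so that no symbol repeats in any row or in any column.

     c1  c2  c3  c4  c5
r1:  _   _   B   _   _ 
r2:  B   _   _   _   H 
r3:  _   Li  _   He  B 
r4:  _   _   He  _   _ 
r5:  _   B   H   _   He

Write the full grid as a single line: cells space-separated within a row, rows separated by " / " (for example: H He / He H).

He Be B H Li / B He Li Be H / H Li Be He B / Li H He B Be / Be B H Li He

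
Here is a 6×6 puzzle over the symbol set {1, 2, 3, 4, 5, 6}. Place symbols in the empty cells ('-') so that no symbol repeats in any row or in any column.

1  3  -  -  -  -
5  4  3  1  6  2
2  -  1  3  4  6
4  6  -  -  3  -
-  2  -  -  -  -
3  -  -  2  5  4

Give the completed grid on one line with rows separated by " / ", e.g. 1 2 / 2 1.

1 3 4 6 2 5 / 5 4 3 1 6 2 / 2 5 1 3 4 6 / 4 6 2 5 3 1 / 6 2 5 4 1 3 / 3 1 6 2 5 4

(r1,c5) = 2
(r1,c6) = 5
(r3,c2) = 5
(r4,c4) = 5
(r4,c6) = 1
(r5,c1) = 6
(r5,c4) = 4
(r5,c5) = 1
(r5,c6) = 3
(r6,c2) = 1
(r6,c3) = 6
(r1,c3) = 4
(r1,c4) = 6
(r4,c3) = 2
(r5,c3) = 5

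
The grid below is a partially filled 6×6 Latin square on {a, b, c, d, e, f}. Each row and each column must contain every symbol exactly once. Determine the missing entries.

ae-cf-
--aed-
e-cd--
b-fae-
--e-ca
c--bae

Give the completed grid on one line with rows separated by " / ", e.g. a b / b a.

a e b c f d / f c a e d b / e a c d b f / b d f a e c / d b e f c a / c f d b a e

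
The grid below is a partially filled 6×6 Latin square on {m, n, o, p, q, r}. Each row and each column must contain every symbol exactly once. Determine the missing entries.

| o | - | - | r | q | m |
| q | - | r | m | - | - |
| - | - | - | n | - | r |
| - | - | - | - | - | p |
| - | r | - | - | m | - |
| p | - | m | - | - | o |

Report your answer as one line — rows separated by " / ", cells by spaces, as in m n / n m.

(r2,c6) = n
(r3,c1) = m
(r5,c1) = n
(r5,c6) = q
(r6,c4) = q
(r4,c1) = r
(r4,c4) = o
(r4,c5) = n
(r5,c4) = p
(r6,c2) = n
(r6,c5) = r
(r1,c2) = p
(r1,c3) = n
(r2,c2) = o
(r2,c5) = p
(r3,c2) = q
(r3,c5) = o
(r4,c2) = m
(r4,c3) = q
(r5,c3) = o
(r3,c3) = p

o p n r q m / q o r m p n / m q p n o r / r m q o n p / n r o p m q / p n m q r o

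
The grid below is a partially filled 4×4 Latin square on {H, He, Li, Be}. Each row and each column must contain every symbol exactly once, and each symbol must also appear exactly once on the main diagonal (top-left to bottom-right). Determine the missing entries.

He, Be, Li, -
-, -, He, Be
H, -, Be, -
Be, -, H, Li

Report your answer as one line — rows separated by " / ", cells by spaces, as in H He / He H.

He Be Li H / Li H He Be / H Li Be He / Be He H Li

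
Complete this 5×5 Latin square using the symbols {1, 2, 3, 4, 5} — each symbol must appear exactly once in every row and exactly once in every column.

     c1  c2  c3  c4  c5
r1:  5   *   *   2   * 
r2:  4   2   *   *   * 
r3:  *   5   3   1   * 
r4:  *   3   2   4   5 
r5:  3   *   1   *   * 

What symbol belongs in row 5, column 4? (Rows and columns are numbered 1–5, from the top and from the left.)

5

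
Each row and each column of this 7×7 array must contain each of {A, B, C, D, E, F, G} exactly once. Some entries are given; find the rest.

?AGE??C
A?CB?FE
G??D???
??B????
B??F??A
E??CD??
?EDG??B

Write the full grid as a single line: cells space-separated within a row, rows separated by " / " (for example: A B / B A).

D A G E F B C / A D C B G F E / G C A D B E F / C F B A E G D / B G E F C D A / E B F C D A G / F E D G A C B

(r2,c5): row 2 has {A,B,C,E,F}; column 5 has {D}, so it must be G.
(r3,c7): row 3 has {D,G}; column 7 has {A,B,C,E}, so it must be F.
(r4,c4): row 4 has {B}; column 4 has {B,C,D,E,F,G}, so it must be A.
(r5,c3): row 5 has {A,B,F}; column 3 has {B,C,D,G}, so it must be E.
(r5,c5): row 5 has {A,B,E,F}; column 5 has {D,G}, so it must be C.
(r6,c7): row 6 has {C,D,E}; column 7 has {A,B,C,E,F}, so it must be G.
(r2,c2): row 2 has {A,B,C,E,F,G}; column 2 has {A,E}, so it must be D.
(r3,c3): row 3 has {D,F,G}; column 3 has {B,C,D,E,G}, so it must be A.
(r4,c7): row 4 has {A,B}; column 7 has {A,B,C,E,F,G}, so it must be D.
(r5,c2): row 5 has {A,B,C,E,F}; column 2 has {A,D,E}, so it must be G.
(r5,c6): row 5 has {A,B,C,E,F,G}; column 6 has {F}, so it must be D.
(r6,c3): row 6 has {C,D,E,G}; column 3 has {A,B,C,D,E,G}, so it must be F.
(r1,c6): row 1 has {A,C,E,G}; column 6 has {D,F}, so it must be B.
(r6,c2): row 6 has {C,D,E,F,G}; column 2 has {A,D,E,G}, so it must be B.
(r6,c6): row 6 has {B,C,D,E,F,G}; column 6 has {B,D,F}, so it must be A.
(r7,c6): row 7 has {B,D,E,G}; column 6 has {A,B,D,F}, so it must be C.
(r1,c5): row 1 has {A,B,C,E,G}; column 5 has {C,D,G}, so it must be F.
(r3,c2): row 3 has {A,D,F,G}; column 2 has {A,B,D,E,G}, so it must be C.
(r3,c6): row 3 has {A,C,D,F,G}; column 6 has {A,B,C,D,F}, so it must be E.
(r4,c2): row 4 has {A,B,D}; column 2 has {A,B,C,D,E,G}, so it must be F.
(r4,c5): row 4 has {A,B,D,F}; column 5 has {C,D,F,G}, so it must be E.
(r4,c6): row 4 has {A,B,D,E,F}; column 6 has {A,B,C,D,E,F}, so it must be G.
(r7,c1): row 7 has {B,C,D,E,G}; column 1 has {A,B,E,G}, so it must be F.
(r7,c5): row 7 has {B,C,D,E,F,G}; column 5 has {C,D,E,F,G}, so it must be A.
(r1,c1): row 1 has {A,B,C,E,F,G}; column 1 has {A,B,E,F,G}, so it must be D.
(r3,c5): row 3 has {A,C,D,E,F,G}; column 5 has {A,C,D,E,F,G}, so it must be B.
(r4,c1): row 4 has {A,B,D,E,F,G}; column 1 has {A,B,D,E,F,G}, so it must be C.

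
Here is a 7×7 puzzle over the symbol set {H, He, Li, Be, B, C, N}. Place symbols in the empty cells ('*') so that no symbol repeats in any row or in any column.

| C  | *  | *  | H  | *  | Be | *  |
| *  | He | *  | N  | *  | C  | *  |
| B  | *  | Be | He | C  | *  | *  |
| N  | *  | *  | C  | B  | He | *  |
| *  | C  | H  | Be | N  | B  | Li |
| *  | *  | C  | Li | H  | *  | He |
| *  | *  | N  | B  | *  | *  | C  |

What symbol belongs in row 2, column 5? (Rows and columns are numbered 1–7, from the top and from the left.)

Be

(r4,c3): row 4 has {He,B,C,N}; column 3 has {H,Be,C,N}, so it must be Li.
(r5,c1): row 5 has {H,Li,Be,B,C,N}; column 1 has {B,C,N}, so it must be He.
(r6,c1): row 6 has {H,He,Li,C}; column 1 has {He,B,C,N}, so it must be Be.
(r6,c6): row 6 has {H,He,Li,Be,C}; column 6 has {He,Be,B,C}, so it must be N.
(r2,c3): row 2 has {He,C,N}; column 3 has {H,Li,Be,C,N}, so it must be B.
(r6,c2): row 6 has {H,He,Li,Be,C,N}; column 2 has {He,C}, so it must be B.
(r1,c3): row 1 has {H,Be,C}; column 3 has {H,Li,Be,B,C,N}, so it must be He.
(r1,c5): row 1 has {H,He,Be,C}; column 5 has {H,B,C,N}, so it must be Li.
(r2,c5): row 2 has {He,B,C,N}; column 5 has {H,Li,B,C,N}, so it must be Be.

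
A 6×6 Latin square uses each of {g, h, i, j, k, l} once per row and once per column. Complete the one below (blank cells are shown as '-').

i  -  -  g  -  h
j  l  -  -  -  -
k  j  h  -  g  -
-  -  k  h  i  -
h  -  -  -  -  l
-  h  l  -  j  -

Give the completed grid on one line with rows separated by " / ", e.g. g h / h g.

(r1,c2): row 1 has {g,h,i}; column 2 has {h,j,l}, so it must be k.
(r1,c3): row 1 has {g,h,i,k}; column 3 has {h,k,l}, so it must be j.
(r1,c5): row 1 has {g,h,i,j,k}; column 5 has {g,i,j}, so it must be l.
(r3,c6): row 3 has {g,h,j,k}; column 6 has {h,l}, so it must be i.
(r4,c2): row 4 has {h,i,k}; column 2 has {h,j,k,l}, so it must be g.
(r4,c6): row 4 has {g,h,i,k}; column 6 has {h,i,l}, so it must be j.
(r5,c2): row 5 has {h,l}; column 2 has {g,h,j,k,l}, so it must be i.
(r5,c3): row 5 has {h,i,l}; column 3 has {h,j,k,l}, so it must be g.
(r5,c5): row 5 has {g,h,i,l}; column 5 has {g,i,j,l}, so it must be k.
(r6,c1): row 6 has {h,j,l}; column 1 has {h,i,j,k}, so it must be g.
(r6,c6): row 6 has {g,h,j,l}; column 6 has {h,i,j,l}, so it must be k.
(r2,c3): row 2 has {j,l}; column 3 has {g,h,j,k,l}, so it must be i.
(r2,c4): row 2 has {i,j,l}; column 4 has {g,h}, so it must be k.
(r2,c5): row 2 has {i,j,k,l}; column 5 has {g,i,j,k,l}, so it must be h.
(r2,c6): row 2 has {h,i,j,k,l}; column 6 has {h,i,j,k,l}, so it must be g.
(r3,c4): row 3 has {g,h,i,j,k}; column 4 has {g,h,k}, so it must be l.
(r4,c1): row 4 has {g,h,i,j,k}; column 1 has {g,h,i,j,k}, so it must be l.
(r5,c4): row 5 has {g,h,i,k,l}; column 4 has {g,h,k,l}, so it must be j.
(r6,c4): row 6 has {g,h,j,k,l}; column 4 has {g,h,j,k,l}, so it must be i.

i k j g l h / j l i k h g / k j h l g i / l g k h i j / h i g j k l / g h l i j k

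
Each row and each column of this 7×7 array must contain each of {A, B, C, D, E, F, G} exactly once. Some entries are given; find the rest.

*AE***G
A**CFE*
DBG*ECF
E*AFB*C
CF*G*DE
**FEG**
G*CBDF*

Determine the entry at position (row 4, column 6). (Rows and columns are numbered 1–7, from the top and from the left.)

G

(r1,c4) = D
(r1,c5) = C
(r1,c6) = B
(r3,c4) = A
(r4,c6) = G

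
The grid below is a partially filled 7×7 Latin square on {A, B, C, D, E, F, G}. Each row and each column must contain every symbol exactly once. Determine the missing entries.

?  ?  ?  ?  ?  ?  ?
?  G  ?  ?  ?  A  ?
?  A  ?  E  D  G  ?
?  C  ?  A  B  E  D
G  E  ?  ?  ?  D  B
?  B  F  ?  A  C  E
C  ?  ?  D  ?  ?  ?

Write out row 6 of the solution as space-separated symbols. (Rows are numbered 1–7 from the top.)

(r4,c1) = F
(r4,c3) = G
(r6,c1) = D
(r6,c4) = G

D B F G A C E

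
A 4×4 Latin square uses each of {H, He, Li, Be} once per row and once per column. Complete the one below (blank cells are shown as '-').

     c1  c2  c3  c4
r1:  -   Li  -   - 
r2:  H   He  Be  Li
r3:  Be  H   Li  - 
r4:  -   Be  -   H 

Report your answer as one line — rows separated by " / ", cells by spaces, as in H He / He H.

He Li H Be / H He Be Li / Be H Li He / Li Be He H

(r1,c1) = He
(r1,c3) = H
(r1,c4) = Be
(r3,c4) = He
(r4,c1) = Li
(r4,c3) = He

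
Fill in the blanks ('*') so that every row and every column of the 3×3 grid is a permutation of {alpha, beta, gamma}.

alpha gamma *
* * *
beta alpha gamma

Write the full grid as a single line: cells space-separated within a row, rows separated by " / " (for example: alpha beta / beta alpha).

Cell (r1,c3): row 1 has {alpha,gamma}; column 3 has {gamma} → beta.
Cell (r2,c1): row 2 is empty so far; column 1 has {alpha,beta} → gamma.
Cell (r2,c2): row 2 has {gamma}; column 2 has {alpha,gamma} → beta.
Cell (r2,c3): row 2 has {beta,gamma}; column 3 has {beta,gamma} → alpha.

alpha gamma beta / gamma beta alpha / beta alpha gamma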